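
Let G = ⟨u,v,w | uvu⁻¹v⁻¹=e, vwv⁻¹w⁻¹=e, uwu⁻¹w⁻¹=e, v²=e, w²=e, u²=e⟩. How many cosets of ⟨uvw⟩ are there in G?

First find ord(uvw) by computing successive powers:
  (uvw)¹ = uvw, (uvw)² = e.
So |⟨uvw⟩| = ord(uvw) = 2. With |G| = 8, by Lagrange [G : ⟨uvw⟩] = 8/2 = 4.

Answer: 4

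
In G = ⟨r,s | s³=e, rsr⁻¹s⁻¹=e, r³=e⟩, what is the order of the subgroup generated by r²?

|⟨r²⟩| equals the order of r². Compute successive powers until reaching e:
  (r²)¹ = r², (r²)² = r, (r²)³ = e.
The smallest positive k with (r²)ᵏ = e is 3, so |⟨r²⟩| = 3.

Answer: 3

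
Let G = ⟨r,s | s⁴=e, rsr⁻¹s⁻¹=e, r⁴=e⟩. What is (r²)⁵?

Compute successive powers of (r²), reducing at each step:
  (r²)²: (r²) · r² = e
  (r²)³: e · r² = r²
  (r²)⁴: (r²) · r² = e
  (r²)⁵: e · r² = r²

Answer: r²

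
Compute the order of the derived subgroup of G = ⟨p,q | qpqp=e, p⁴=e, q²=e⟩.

G' = [G, G] is generated by all commutators. The generator-pair commutators are: [p, q] = p².
The subgroup they normally generate is {e, p²}, of order 2.
Check: |G/G'| = 8/2 = 4 is the order of the abelianisation.

Answer: 2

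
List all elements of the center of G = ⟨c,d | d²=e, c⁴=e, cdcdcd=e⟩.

An element z ∈ Z(G) iff z commutes with every generator.
For example e is central: e·c = c = c·e; e·d = d = d·e.
Whereas c ∉ Z(G) since c·d = cd ≠ dc = d·c.
Checking each of the 24 elements this way gives Z(G) = {e}, of order 1.

Answer: {e}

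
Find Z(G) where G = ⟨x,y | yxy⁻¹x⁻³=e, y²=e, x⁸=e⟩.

An element z ∈ Z(G) iff z commutes with every generator.
For example x⁴ is central: (x⁴)·x = x⁵ = x·(x⁴); (x⁴)·y = x⁴y = y·(x⁴).
Whereas x ∉ Z(G) since x·y = xy ≠ x³y = y·x.
Checking each of the 16 elements this way gives Z(G) = {e, x⁴}, of order 2.

Answer: {e, x⁴}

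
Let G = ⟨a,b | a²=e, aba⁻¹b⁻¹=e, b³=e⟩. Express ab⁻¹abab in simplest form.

Multiply left to right, reducing at each step:
  a · b⁻¹ = ab²
  (ab²) · a = b²
  (b²) · b = e
  e · a = a
  a · b = ab

Answer: ab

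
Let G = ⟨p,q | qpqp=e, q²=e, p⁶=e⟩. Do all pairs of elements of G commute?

p·q = pq but q·p = p⁵q, so p·q ≠ q·p and G is not abelian.

Answer: No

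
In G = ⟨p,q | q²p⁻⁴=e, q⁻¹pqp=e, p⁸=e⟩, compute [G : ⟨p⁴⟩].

First find ord(p⁴) by computing successive powers:
  (p⁴)¹ = p⁴, (p⁴)² = e.
So |⟨p⁴⟩| = ord(p⁴) = 2. With |G| = 16, by Lagrange [G : ⟨p⁴⟩] = 16/2 = 8.

Answer: 8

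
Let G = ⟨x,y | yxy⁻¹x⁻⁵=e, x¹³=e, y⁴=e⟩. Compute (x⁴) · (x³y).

Compute (x⁴) · (x³y) by multiplying left to right and reducing via the relations at each step:
  (x⁴) · x³ = x⁷
  (x⁷) · y = x⁷y

Answer: x⁷y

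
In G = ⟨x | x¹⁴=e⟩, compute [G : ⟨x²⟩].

First find ord(x²) by computing successive powers:
  (x²)¹ = x², (x²)² = x⁴, (x²)³ = x⁶, (x²)⁴ = x⁸, (x²)⁵ = x¹⁰, (x²)⁶ = x¹², (x²)⁷ = e.
So |⟨x²⟩| = ord(x²) = 7. With |G| = 14, by Lagrange [G : ⟨x²⟩] = 14/7 = 2.

Answer: 2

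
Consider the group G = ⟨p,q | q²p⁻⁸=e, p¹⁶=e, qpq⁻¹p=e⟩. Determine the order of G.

Enumerate words in the generators, reducing via the relations: the distinct elements are
  {e, p, q, pq, p², p³, p⁴, p⁵, p⁶, p⁷, p⁸, p⁹, p²q, p³q, p¹², p¹³, p¹¹, p¹⁰, p¹⁴, p¹⁵, p⁴q, p⁵q, p⁶q, p⁷q, q⁻¹, pq⁻¹, p²q⁻¹, p³q⁻¹, p⁴q⁻¹, p⁵q⁻¹, p⁶q⁻¹, p⁷q⁻¹}.
No further products give new elements, so |G| = 32.

Answer: 32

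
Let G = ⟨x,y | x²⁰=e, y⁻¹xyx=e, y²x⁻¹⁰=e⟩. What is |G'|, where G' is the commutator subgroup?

G' = [G, G] is generated by all commutators. The generator-pair commutators are: [x, y] = x².
The subgroup they normally generate is {e, x², x⁴, x⁶, x⁸, x¹⁰, x¹², x¹⁴, x¹⁶, x¹⁸}, of order 10.
Check: |G/G'| = 40/10 = 4 is the order of the abelianisation.

Answer: 10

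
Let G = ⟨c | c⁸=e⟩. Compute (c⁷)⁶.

Compute successive powers of (c⁷), reducing at each step:
  (c⁷)²: (c⁷) · c⁷ = c⁶
  (c⁷)³: (c⁶) · c⁷ = c⁵
  (c⁷)⁴: (c⁵) · c⁷ = c⁴
  (c⁷)⁵: (c⁴) · c⁷ = c³
  (c⁷)⁶: (c³) · c⁷ = c²

Answer: c²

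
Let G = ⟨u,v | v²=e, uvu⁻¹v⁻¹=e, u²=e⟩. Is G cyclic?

|G| = 4, but the maximum element order in G is 2 < 4. No single element generates all of G, so G is not cyclic.

Answer: No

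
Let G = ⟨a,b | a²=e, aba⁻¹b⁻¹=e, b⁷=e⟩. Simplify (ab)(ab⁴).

Compute (ab) · (ab⁴) by multiplying left to right and reducing via the relations at each step:
  (ab) · a = b
  b · b⁴ = b⁵

Answer: b⁵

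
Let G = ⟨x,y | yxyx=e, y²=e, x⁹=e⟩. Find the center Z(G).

An element z ∈ Z(G) iff z commutes with every generator.
For example e is central: e·x = x = x·e; e·y = y = y·e.
Whereas x ∉ Z(G) since x·y = xy ≠ x⁸y = y·x.
Checking each of the 18 elements this way gives Z(G) = {e}, of order 1.

Answer: {e}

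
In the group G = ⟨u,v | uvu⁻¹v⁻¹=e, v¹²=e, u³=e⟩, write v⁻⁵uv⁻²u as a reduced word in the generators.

Multiply left to right, reducing at each step:
  (v⁷) · u = uv⁷
  (uv⁷) · v⁻² = uv⁵
  (uv⁵) · u = u²v⁵

Answer: u²v⁵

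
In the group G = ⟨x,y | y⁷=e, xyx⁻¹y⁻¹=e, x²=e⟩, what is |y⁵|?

Compute successive powers until reaching e:
  (y⁵)¹ = y⁵, (y⁵)² = y³, (y⁵)³ = y, (y⁵)⁴ = y⁶, (y⁵)⁵ = y⁴, (y⁵)⁶ = y², (y⁵)⁷ = e.
The smallest positive k with (y⁵)ᵏ = e is 7.

Answer: 7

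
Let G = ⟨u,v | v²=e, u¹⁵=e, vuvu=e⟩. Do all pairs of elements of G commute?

u·v = uv but v·u = u¹⁴v, so u·v ≠ v·u and G is not abelian.

Answer: No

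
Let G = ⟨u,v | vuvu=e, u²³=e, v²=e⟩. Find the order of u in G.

Compute successive powers until reaching e:
  u¹ = u, u² = u², u³ = u³, u⁴ = u⁴, u⁵ = u⁵, u⁶ = u⁶, u⁷ = u⁷, u⁸ = u⁸, u⁹ = u⁹, u¹⁰ = u¹⁰, u¹¹ = u¹¹, u¹² = u¹², u¹³ = u¹³, u¹⁴ = u¹⁴, u¹⁵ = u¹⁵, u¹⁶ = u¹⁶, u¹⁷ = u¹⁷, u¹⁸ = u¹⁸, u¹⁹ = u¹⁹, u²⁰ = u²⁰, u²¹ = u²¹, u²² = u²², u²³ = e.
The smallest positive k with uᵏ = e is 23.

Answer: 23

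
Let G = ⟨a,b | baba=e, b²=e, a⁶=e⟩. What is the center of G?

An element z ∈ Z(G) iff z commutes with every generator.
For example a³ is central: (a³)·a = a⁴ = a·(a³); (a³)·b = a³b = b·(a³).
Whereas a ∉ Z(G) since a·b = ab ≠ a⁵b = b·a.
Checking each of the 12 elements this way gives Z(G) = {e, a³}, of order 2.

Answer: {e, a³}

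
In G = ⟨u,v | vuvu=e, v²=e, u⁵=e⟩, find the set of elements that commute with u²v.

⟨u²v⟩ ⊆ C_G(u²v) since powers of u²v commute with u²v; so |C_G(u²v)| ≥ |⟨u²v⟩| = 2.
By orbit–stabilizer, |C_G(u²v)| = |G| / |conj. class of u²v| = 10 / 5 = 2.
The 2 elements commuting with u²v are {e, u²v}.

Answer: {e, u²v}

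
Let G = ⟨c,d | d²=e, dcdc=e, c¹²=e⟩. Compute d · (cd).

Compute d · (cd) by multiplying left to right and reducing via the relations at each step:
  d · c = c¹¹d
  (c¹¹d) · d = c¹¹

Answer: c¹¹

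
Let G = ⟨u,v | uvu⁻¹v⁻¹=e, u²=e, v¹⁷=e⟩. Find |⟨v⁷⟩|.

|⟨v⁷⟩| equals the order of v⁷. Compute successive powers until reaching e:
  (v⁷)¹ = v⁷, (v⁷)² = v¹⁴, (v⁷)³ = v⁴, (v⁷)⁴ = v¹¹, (v⁷)⁵ = v, (v⁷)⁶ = v⁸, (v⁷)⁷ = v¹⁵, (v⁷)⁸ = v⁵, (v⁷)⁹ = v¹², (v⁷)¹⁰ = v², (v⁷)¹¹ = v⁹, (v⁷)¹² = v¹⁶, (v⁷)¹³ = v⁶, (v⁷)¹⁴ = v¹³, (v⁷)¹⁵ = v³, (v⁷)¹⁶ = v¹⁰, (v⁷)¹⁷ = e.
The smallest positive k with (v⁷)ᵏ = e is 17, so |⟨v⁷⟩| = 17.

Answer: 17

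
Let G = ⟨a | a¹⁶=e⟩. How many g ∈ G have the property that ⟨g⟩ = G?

G is cyclic of order 16. An element generates G iff its order is 16, and a cyclic group of order 16 has exactly φ(16) = 8 such elements.

Answer: 8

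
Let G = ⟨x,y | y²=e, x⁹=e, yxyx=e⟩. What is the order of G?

Enumerate words in the generators, reducing via the relations: the distinct elements are
  {e, x, y, xy, x², x³, x⁴, x⁵, x⁶, x⁷, x⁸, x²y, x³y, x⁴y, x⁵y, x⁶y, x⁷y, x⁸y}.
No further products give new elements, so |G| = 18.

Answer: 18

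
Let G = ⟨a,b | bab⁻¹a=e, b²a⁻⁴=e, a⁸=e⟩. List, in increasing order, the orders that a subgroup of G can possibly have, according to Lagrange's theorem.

|G| = 16 = 2⁴. By Lagrange's theorem the order of any subgroup divides 16; the divisors of 16 are 1, 2, 4, 8, 16.

Answer: 1, 2, 4, 8, 16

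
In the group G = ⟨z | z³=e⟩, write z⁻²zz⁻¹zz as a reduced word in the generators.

Multiply left to right, reducing at each step:
  z · z = z²
  (z²) · z⁻¹ = z
  z · z = z²
  (z²) · z = e

Answer: e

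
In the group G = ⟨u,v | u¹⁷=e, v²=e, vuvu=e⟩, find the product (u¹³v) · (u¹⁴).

Compute (u¹³v) · (u¹⁴) by multiplying left to right and reducing via the relations at each step:
  (u¹³v) · u¹⁴ = u¹⁶v

Answer: u¹⁶v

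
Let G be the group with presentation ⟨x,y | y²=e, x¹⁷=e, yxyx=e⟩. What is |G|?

Enumerate words in the generators, reducing via the relations: the distinct elements are
  {e, x, y, xy, x², x³, x⁴, x⁵, x⁶, x⁷, x⁸, x⁹, x²y, x³y, x¹², x¹³, x¹¹, x¹⁰, x¹⁴, x¹⁵, x¹⁶, x⁴y, x⁵y, x⁶y, x⁷y, x⁸y, x⁹y, x¹²y, x¹³y, x¹¹y, x¹⁰y, x¹⁴y, x¹⁵y, x¹⁶y}.
No further products give new elements, so |G| = 34.

Answer: 34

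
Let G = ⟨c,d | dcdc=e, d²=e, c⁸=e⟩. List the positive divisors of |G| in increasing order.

|G| = 16 = 2⁴. By Lagrange's theorem the order of any subgroup divides 16; the divisors of 16 are 1, 2, 4, 8, 16.

Answer: 1, 2, 4, 8, 16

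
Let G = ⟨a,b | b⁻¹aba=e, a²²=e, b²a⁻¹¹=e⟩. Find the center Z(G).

An element z ∈ Z(G) iff z commutes with every generator.
For example a¹¹ is central: (a¹¹)·a = a¹² = a·(a¹¹); (a¹¹)·b = b⁻¹ = b·(a¹¹).
Whereas a ∉ Z(G) since a·b = ab ≠ a¹⁰b⁻¹ = b·a.
Checking each of the 44 elements this way gives Z(G) = {e, a¹¹}, of order 2.

Answer: {e, a¹¹}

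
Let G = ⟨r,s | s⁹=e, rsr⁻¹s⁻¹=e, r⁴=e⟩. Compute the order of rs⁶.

Compute successive powers until reaching e:
  (rs⁶)¹ = rs⁶, (rs⁶)² = r²s³, (rs⁶)³ = r³, (rs⁶)⁴ = s⁶, (rs⁶)⁵ = rs³, (rs⁶)⁶ = r², (rs⁶)⁷ = r³s⁶, (rs⁶)⁸ = s³, (rs⁶)⁹ = r, (rs⁶)¹⁰ = r²s⁶, (rs⁶)¹¹ = r³s³, (rs⁶)¹² = e.
The smallest positive k with (rs⁶)ᵏ = e is 12.

Answer: 12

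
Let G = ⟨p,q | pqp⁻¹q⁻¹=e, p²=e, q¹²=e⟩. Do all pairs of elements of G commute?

Each pair of generators commutes: p·q = pq = q·p. Since the generators pairwise commute, every element of G commutes with every other, so G is abelian.

Answer: Yes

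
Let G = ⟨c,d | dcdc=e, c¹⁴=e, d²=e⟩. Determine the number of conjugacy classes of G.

The conjugacy classes (representative and size) are:
  [e] (size 1), [c¹³] (size 2), [c²] (size 2), [c³] (size 2), [c¹⁰] (size 2), [c⁵] (size 2), [c⁸] (size 2), [c⁷] (size 1), [c⁶d] (size 7), [c⁹d] (size 7).
Class equation: 1 + 2 + 2 + 2 + 2 + 2 + 2 + 1 + 7 + 7 = 28 = |G|. So G has 10 conjugacy classes.

Answer: 10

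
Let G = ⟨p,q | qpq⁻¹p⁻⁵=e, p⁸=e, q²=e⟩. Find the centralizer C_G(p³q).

⟨p³q⟩ ⊆ C_G(p³q) since powers of p³q commute with p³q; so |C_G(p³q)| ≥ |⟨p³q⟩| = 8.
By orbit–stabilizer, |C_G(p³q)| = |G| / |conj. class of p³q| = 16 / 2 = 8.
The 8 elements commuting with p³q are {e, p², p⁴, p⁶, p⁵q, pq, p⁷q, p³q}.

Answer: {e, p², p⁴, p⁶, p⁵q, pq, p⁷q, p³q}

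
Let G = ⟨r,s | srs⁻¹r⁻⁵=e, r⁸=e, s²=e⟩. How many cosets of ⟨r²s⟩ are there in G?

First find ord(r²s) by computing successive powers:
  (r²s)¹ = r²s, (r²s)² = r⁴, (r²s)³ = r⁶s, (r²s)⁴ = e.
So |⟨r²s⟩| = ord(r²s) = 4. With |G| = 16, by Lagrange [G : ⟨r²s⟩] = 16/4 = 4.

Answer: 4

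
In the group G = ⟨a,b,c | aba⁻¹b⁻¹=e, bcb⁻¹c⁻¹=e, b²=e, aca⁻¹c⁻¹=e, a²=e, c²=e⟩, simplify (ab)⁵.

Compute successive powers of (ab), reducing at each step:
  (ab)²: (ab) · a = b;   b · b = e
  (ab)³: e · a = a;   a · b = ab
  (ab)⁴: (ab) · a = b;   b · b = e
  (ab)⁵: e · a = a;   a · b = ab

Answer: ab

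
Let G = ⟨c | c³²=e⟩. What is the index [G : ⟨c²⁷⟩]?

First find ord(c²⁷) by computing successive powers:
  (c²⁷)¹ = c²⁷, (c²⁷)² = c²², (c²⁷)³ = c¹⁷, (c²⁷)⁴ = c¹², (c²⁷)⁵ = c⁷, (c²⁷)⁶ = c², (c²⁷)⁷ = c²⁹, (c²⁷)⁸ = c²⁴, (c²⁷)⁹ = c¹⁹, (c²⁷)¹⁰ = c¹⁴, (c²⁷)¹¹ = c⁹, (c²⁷)¹² = c⁴, (c²⁷)¹³ = c³¹, (c²⁷)¹⁴ = c²⁶, (c²⁷)¹⁵ = c²¹, (c²⁷)¹⁶ = c¹⁶, (c²⁷)¹⁷ = c¹¹, (c²⁷)¹⁸ = c⁶, (c²⁷)¹⁹ = c, (c²⁷)²⁰ = c²⁸, (c²⁷)²¹ = c²³, (c²⁷)²² = c¹⁸, (c²⁷)²³ = c¹³, (c²⁷)²⁴ = c⁸, (c²⁷)²⁵ = c³, (c²⁷)²⁶ = c³⁰, (c²⁷)²⁷ = c²⁵, (c²⁷)²⁸ = c²⁰, (c²⁷)²⁹ = c¹⁵, (c²⁷)³⁰ = c¹⁰, (c²⁷)³¹ = c⁵, (c²⁷)³² = e.
So |⟨c²⁷⟩| = ord(c²⁷) = 32. With |G| = 32, by Lagrange [G : ⟨c²⁷⟩] = 32/32 = 1.

Answer: 1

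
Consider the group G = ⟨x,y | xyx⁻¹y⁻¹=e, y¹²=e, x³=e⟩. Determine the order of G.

Enumerate words in the generators, reducing via the relations: the distinct elements are
  {e, x, y, xy, x², y², y³, y⁴, y⁵, y⁶, y⁷, y⁸, y⁹, xy², xy³, xy⁴, xy⁵, xy⁶, xy⁷, xy⁸, xy⁹, x²y, y¹¹, y¹⁰, xy¹¹, xy¹⁰, x²y², x²y³, x²y⁴, x²y⁵, x²y⁶, x²y⁷, x²y⁸, x²y⁹, x²y¹¹, x²y¹⁰}.
No further products give new elements, so |G| = 36.

Answer: 36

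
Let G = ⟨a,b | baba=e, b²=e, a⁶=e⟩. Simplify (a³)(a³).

Compute (a³) · (a³) by multiplying left to right and reducing via the relations at each step:
  (a³) · a³ = e

Answer: e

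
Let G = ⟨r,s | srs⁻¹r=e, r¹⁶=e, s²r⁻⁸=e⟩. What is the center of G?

An element z ∈ Z(G) iff z commutes with every generator.
For example r⁸ is central: (r⁸)·r = r⁹ = r·(r⁸); (r⁸)·s = s⁻¹ = s·(r⁸).
Whereas r ∉ Z(G) since r·s = rs ≠ r⁷s⁻¹ = s·r.
Checking each of the 32 elements this way gives Z(G) = {e, r⁸}, of order 2.

Answer: {e, r⁸}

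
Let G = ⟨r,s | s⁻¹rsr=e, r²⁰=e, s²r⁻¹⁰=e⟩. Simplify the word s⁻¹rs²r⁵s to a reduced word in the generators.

Multiply left to right, reducing at each step:
  (s⁻¹) · r = r⁹s
  (r⁹s) · s² = r⁹s⁻¹
  (r⁹s⁻¹) · r⁵ = r⁴s⁻¹
  (r⁴s⁻¹) · s = r⁴

Answer: r⁴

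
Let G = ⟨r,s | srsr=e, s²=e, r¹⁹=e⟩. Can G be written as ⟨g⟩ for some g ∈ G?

Every cyclic group is abelian. But r·s = rs while s·r = r¹⁸s, so r·s ≠ s·r and G is not abelian. Hence G is not cyclic.

Answer: No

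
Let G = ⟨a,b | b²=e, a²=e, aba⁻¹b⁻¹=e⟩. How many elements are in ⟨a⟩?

|⟨a⟩| equals the order of a. Compute successive powers until reaching e:
  a¹ = a, a² = e.
The smallest positive k with aᵏ = e is 2, so |⟨a⟩| = 2.

Answer: 2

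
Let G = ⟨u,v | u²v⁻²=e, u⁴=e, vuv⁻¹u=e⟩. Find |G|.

Enumerate words in the generators, reducing via the relations: the distinct elements are
  {e, u, v, uv, u², u³, v⁻¹, uv⁻¹}.
No further products give new elements, so |G| = 8.

Answer: 8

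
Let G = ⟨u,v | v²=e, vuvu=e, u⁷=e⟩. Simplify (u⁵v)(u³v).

Compute (u⁵v) · (u³v) by multiplying left to right and reducing via the relations at each step:
  (u⁵v) · u³ = u²v
  (u²v) · v = u²

Answer: u²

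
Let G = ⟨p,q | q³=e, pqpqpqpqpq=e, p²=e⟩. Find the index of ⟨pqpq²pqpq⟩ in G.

First find ord(pqpq²pqpq) by computing successive powers:
  (pqpq²pqpq)¹ = pqpq²pqpq, (pqpq²pqpq)² = e.
So |⟨pqpq²pqpq⟩| = ord(pqpq²pqpq) = 2. With |G| = 60, by Lagrange [G : ⟨pqpq²pqpq⟩] = 60/2 = 30.

Answer: 30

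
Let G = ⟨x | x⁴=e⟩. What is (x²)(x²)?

Compute (x²) · (x²) by multiplying left to right and reducing via the relations at each step:
  (x²) · x² = e

Answer: e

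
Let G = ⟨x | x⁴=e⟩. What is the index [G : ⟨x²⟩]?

First find ord(x²) by computing successive powers:
  (x²)¹ = x², (x²)² = e.
So |⟨x²⟩| = ord(x²) = 2. With |G| = 4, by Lagrange [G : ⟨x²⟩] = 4/2 = 2.

Answer: 2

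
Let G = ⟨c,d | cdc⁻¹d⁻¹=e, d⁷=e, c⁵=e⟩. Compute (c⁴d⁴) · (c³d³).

Compute (c⁴d⁴) · (c³d³) by multiplying left to right and reducing via the relations at each step:
  (c⁴d⁴) · c³ = c²d⁴
  (c²d⁴) · d³ = c²

Answer: c²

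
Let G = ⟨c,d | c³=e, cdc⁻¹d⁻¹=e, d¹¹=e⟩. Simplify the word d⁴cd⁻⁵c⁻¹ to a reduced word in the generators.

Multiply left to right, reducing at each step:
  (d⁴) · c = cd⁴
  (cd⁴) · d⁻⁵ = cd¹⁰
  (cd¹⁰) · c⁻¹ = d¹⁰

Answer: d¹⁰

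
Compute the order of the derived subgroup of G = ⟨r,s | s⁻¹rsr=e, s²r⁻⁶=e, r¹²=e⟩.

G' = [G, G] is generated by all commutators. The generator-pair commutators are: [r, s] = r².
The subgroup they normally generate is {e, r², r⁴, r⁶, r⁸, r¹⁰}, of order 6.
Check: |G/G'| = 24/6 = 4 is the order of the abelianisation.

Answer: 6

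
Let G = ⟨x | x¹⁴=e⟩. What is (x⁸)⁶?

Compute successive powers of (x⁸), reducing at each step:
  (x⁸)²: (x⁸) · x⁸ = x²
  (x⁸)³: (x²) · x⁸ = x¹⁰
  (x⁸)⁴: (x¹⁰) · x⁸ = x⁴
  (x⁸)⁵: (x⁴) · x⁸ = x¹²
  (x⁸)⁶: (x¹²) · x⁸ = x⁶

Answer: x⁶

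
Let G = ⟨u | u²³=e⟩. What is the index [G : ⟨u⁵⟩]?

First find ord(u⁵) by computing successive powers:
  (u⁵)¹ = u⁵, (u⁵)² = u¹⁰, (u⁵)³ = u¹⁵, (u⁵)⁴ = u²⁰, (u⁵)⁵ = u², (u⁵)⁶ = u⁷, (u⁵)⁷ = u¹², (u⁵)⁸ = u¹⁷, (u⁵)⁹ = u²², (u⁵)¹⁰ = u⁴, (u⁵)¹¹ = u⁹, (u⁵)¹² = u¹⁴, (u⁵)¹³ = u¹⁹, (u⁵)¹⁴ = u, (u⁵)¹⁵ = u⁶, (u⁵)¹⁶ = u¹¹, (u⁵)¹⁷ = u¹⁶, (u⁵)¹⁸ = u²¹, (u⁵)¹⁹ = u³, (u⁵)²⁰ = u⁸, (u⁵)²¹ = u¹³, (u⁵)²² = u¹⁸, (u⁵)²³ = e.
So |⟨u⁵⟩| = ord(u⁵) = 23. With |G| = 23, by Lagrange [G : ⟨u⁵⟩] = 23/23 = 1.

Answer: 1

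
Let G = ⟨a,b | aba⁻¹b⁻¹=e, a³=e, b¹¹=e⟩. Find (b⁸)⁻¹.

The order of (b⁸) is 11 (smallest k with (b⁸)ᵏ = e), so (b⁸)⁻¹ = (b⁸)¹⁰ = b³.
Check: (b⁸) · (b³) → (b⁸) · b³ = e, giving e as required.

Answer: b³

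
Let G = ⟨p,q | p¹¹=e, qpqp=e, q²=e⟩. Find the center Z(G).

An element z ∈ Z(G) iff z commutes with every generator.
For example e is central: e·p = p = p·e; e·q = q = q·e.
Whereas p ∉ Z(G) since p·q = pq ≠ p¹⁰q = q·p.
Checking each of the 22 elements this way gives Z(G) = {e}, of order 1.

Answer: {e}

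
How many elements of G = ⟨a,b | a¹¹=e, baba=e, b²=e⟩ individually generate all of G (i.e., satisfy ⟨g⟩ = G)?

⟨g⟩ = G would require ord(g) = |G| = 22, but the maximum element order in G is 11 < 22. So G is not cyclic and no single element generates it: the count is 0.

Answer: 0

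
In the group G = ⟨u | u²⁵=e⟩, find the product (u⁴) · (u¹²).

Compute (u⁴) · (u¹²) by multiplying left to right and reducing via the relations at each step:
  (u⁴) · u¹² = u¹⁶

Answer: u¹⁶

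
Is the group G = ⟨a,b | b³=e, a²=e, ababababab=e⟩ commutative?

a·b = ab but b·a = ba, so a·b ≠ b·a and G is not abelian.

Answer: No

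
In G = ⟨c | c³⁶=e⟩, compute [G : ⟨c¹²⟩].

First find ord(c¹²) by computing successive powers:
  (c¹²)¹ = c¹², (c¹²)² = c²⁴, (c¹²)³ = e.
So |⟨c¹²⟩| = ord(c¹²) = 3. With |G| = 36, by Lagrange [G : ⟨c¹²⟩] = 36/3 = 12.

Answer: 12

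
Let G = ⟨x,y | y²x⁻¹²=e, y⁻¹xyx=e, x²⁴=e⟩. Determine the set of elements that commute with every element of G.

An element z ∈ Z(G) iff z commutes with every generator.
For example x¹² is central: (x¹²)·x = x¹³ = x·(x¹²); (x¹²)·y = y⁻¹ = y·(x¹²).
Whereas x ∉ Z(G) since x·y = xy ≠ x¹¹y⁻¹ = y·x.
Checking each of the 48 elements this way gives Z(G) = {e, x¹²}, of order 2.

Answer: {e, x¹²}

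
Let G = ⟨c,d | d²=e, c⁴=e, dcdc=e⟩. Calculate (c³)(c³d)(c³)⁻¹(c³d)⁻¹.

[(c³), (c³d)] = (c³)·(c³d)·(c³)⁻¹·(c³d)⁻¹.
  (c³) · (c³d) = c²d
  (c²d) · c = cd
  (cd) · (c³d) = c²

Answer: c²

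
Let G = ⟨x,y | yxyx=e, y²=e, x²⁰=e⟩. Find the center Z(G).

An element z ∈ Z(G) iff z commutes with every generator.
For example x¹⁰ is central: (x¹⁰)·x = x¹¹ = x·(x¹⁰); (x¹⁰)·y = x¹⁰y = y·(x¹⁰).
Whereas x ∉ Z(G) since x·y = xy ≠ x¹⁹y = y·x.
Checking each of the 40 elements this way gives Z(G) = {e, x¹⁰}, of order 2.

Answer: {e, x¹⁰}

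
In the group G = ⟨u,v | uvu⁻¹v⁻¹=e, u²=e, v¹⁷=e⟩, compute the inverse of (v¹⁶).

The order of (v¹⁶) is 17 (smallest k with (v¹⁶)ᵏ = e), so (v¹⁶)⁻¹ = (v¹⁶)¹⁶ = v.
Check: (v¹⁶) · v → (v¹⁶) · v = e, giving e as required.

Answer: v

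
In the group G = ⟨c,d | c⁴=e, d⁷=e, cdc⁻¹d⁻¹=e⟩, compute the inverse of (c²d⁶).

The order of (c²d⁶) is 14 (smallest k with (c²d⁶)ᵏ = e), so (c²d⁶)⁻¹ = (c²d⁶)¹³ = c²d.
Check: (c²d⁶) · (c²d) → (c²d⁶) · c² = d⁶;   (d⁶) · d = e, giving e as required.

Answer: c²d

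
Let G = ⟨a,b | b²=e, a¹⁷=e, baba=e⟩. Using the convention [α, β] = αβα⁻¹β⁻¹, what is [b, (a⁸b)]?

[b, (a⁸b)] = b·(a⁸b)·b⁻¹·(a⁸b)⁻¹.
  b · (a⁸b) = a⁹
  (a⁹) · b = a⁹b
  (a⁹b) · (a⁸b) = a

Answer: a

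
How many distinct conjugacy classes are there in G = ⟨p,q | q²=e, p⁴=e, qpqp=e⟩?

The conjugacy classes (representative and size) are:
  [e] (size 1), [p] (size 2), [p²] (size 1), [p²q] (size 2), [p³q] (size 2).
Class equation: 1 + 2 + 1 + 2 + 2 = 8 = |G|. So G has 5 conjugacy classes.

Answer: 5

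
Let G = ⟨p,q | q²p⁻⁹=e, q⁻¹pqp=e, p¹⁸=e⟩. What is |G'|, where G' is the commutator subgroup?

G' = [G, G] is generated by all commutators. The generator-pair commutators are: [p, q] = p².
The subgroup they normally generate is {e, p², p⁴, p⁶, p⁸, p¹⁰, p¹², p¹⁴, p¹⁶}, of order 9.
Check: |G/G'| = 36/9 = 4 is the order of the abelianisation.

Answer: 9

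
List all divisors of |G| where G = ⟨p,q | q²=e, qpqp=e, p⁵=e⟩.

|G| = 10 = 2 · 5. By Lagrange's theorem the order of any subgroup divides 10; the divisors of 10 are 1, 2, 5, 10.

Answer: 1, 2, 5, 10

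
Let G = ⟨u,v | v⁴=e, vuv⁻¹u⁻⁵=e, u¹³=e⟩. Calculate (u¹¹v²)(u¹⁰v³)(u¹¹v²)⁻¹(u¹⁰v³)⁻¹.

[(u¹¹v²), (u¹⁰v³)] = (u¹¹v²)·(u¹⁰v³)·(u¹¹v²)⁻¹·(u¹⁰v³)⁻¹.
  (u¹¹v²) · (u¹⁰v³) = uv
  (uv) · (u¹¹v²) = u⁴v³
  (u⁴v³) · (u²v) = u⁷

Answer: u⁷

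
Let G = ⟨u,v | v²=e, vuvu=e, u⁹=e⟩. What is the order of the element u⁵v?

Compute successive powers until reaching e:
  (u⁵v)¹ = u⁵v, (u⁵v)² = e.
The smallest positive k with (u⁵v)ᵏ = e is 2.

Answer: 2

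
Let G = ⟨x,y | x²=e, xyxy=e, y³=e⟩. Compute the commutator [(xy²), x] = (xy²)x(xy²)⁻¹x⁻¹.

[(xy²), x] = (xy²)·x·(xy²)⁻¹·x⁻¹.
  (xy²) · x = y
  y · (xy²) = xy
  (xy) · x = y²

Answer: y²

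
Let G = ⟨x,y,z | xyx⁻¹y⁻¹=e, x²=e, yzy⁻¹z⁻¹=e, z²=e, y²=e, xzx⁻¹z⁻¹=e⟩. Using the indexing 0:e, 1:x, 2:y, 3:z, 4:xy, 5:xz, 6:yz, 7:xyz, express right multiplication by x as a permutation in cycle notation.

(0 1)(2 4)(3 5)(6 7)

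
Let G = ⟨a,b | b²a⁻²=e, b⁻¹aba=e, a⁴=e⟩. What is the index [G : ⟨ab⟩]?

First find ord(ab) by computing successive powers:
  (ab)¹ = ab, (ab)² = a², (ab)³ = ab⁻¹, (ab)⁴ = e.
So |⟨ab⟩| = ord(ab) = 4. With |G| = 8, by Lagrange [G : ⟨ab⟩] = 8/4 = 2.

Answer: 2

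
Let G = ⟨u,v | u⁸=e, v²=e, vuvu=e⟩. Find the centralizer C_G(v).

⟨v⟩ ⊆ C_G(v) since powers of v commute with v; so |C_G(v)| ≥ |⟨v⟩| = 2.
By orbit–stabilizer, |C_G(v)| = |G| / |conj. class of v| = 16 / 4 = 4.
The 4 elements commuting with v are {e, u⁴, v, u⁴v}.

Answer: {e, u⁴, v, u⁴v}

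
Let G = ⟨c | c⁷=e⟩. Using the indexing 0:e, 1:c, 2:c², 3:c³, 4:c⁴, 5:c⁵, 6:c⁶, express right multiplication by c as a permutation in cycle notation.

(0 1 2 3 4 5 6)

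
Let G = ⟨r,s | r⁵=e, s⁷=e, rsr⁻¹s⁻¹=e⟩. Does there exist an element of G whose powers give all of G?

|G| = 35. The element rs has order 35 (its powers give 35 distinct elements), so ⟨rs⟩ = G and G is cyclic.

Answer: Yes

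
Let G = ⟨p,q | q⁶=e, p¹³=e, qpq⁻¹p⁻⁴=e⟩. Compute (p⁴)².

Compute successive powers of (p⁴), reducing at each step:
  (p⁴)²: (p⁴) · p⁴ = p⁸

Answer: p⁸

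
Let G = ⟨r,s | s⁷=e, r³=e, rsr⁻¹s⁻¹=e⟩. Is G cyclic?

|G| = 21. The element rs has order 21 (its powers give 21 distinct elements), so ⟨rs⟩ = G and G is cyclic.

Answer: Yes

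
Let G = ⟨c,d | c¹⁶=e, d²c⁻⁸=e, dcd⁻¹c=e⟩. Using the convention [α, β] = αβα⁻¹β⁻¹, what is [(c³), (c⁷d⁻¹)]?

[(c³), (c⁷d⁻¹)] = (c³)·(c⁷d⁻¹)·(c³)⁻¹·(c⁷d⁻¹)⁻¹.
  (c³) · (c⁷d⁻¹) = c²d
  (c²d) · (c¹³) = c⁵d
  (c⁵d) · (c⁷d) = c⁶

Answer: c⁶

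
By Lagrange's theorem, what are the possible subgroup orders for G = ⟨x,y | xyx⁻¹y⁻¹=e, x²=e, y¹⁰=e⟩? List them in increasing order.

|G| = 20 = 2² · 5. By Lagrange's theorem the order of any subgroup divides 20; the divisors of 20 are 1, 2, 4, 5, 10, 20.

Answer: 1, 2, 4, 5, 10, 20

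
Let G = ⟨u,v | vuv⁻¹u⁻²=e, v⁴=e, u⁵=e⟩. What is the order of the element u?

Compute successive powers until reaching e:
  u¹ = u, u² = u², u³ = u³, u⁴ = u⁴, u⁵ = e.
The smallest positive k with uᵏ = e is 5.

Answer: 5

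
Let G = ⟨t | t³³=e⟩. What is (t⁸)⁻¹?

The order of (t⁸) is 33 (smallest k with (t⁸)ᵏ = e), so (t⁸)⁻¹ = (t⁸)³² = t²⁵.
Check: (t⁸) · (t²⁵) → (t⁸) · t²⁵ = e, giving e as required.

Answer: t²⁵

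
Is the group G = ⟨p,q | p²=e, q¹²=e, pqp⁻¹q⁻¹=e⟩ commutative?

Each pair of generators commutes: p·q = pq = q·p. Since the generators pairwise commute, every element of G commutes with every other, so G is abelian.

Answer: Yes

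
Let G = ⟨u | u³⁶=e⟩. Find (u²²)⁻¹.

The order of (u²²) is 18 (smallest k with (u²²)ᵏ = e), so (u²²)⁻¹ = (u²²)¹⁷ = u¹⁴.
Check: (u²²) · (u¹⁴) → (u²²) · u¹⁴ = e, giving e as required.

Answer: u¹⁴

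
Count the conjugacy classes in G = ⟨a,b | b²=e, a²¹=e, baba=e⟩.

The conjugacy classes (representative and size) are:
  [e] (size 1), [a²⁰] (size 2), [a²] (size 2), [a³] (size 2), [a¹⁷] (size 2), [a⁵] (size 2), [a⁶] (size 2), [a⁷] (size 2), [a⁸] (size 2), [a⁹] (size 2), [a¹⁰] (size 2), [b] (size 21).
Class equation: 1 + 2 + 2 + 2 + 2 + 2 + 2 + 2 + 2 + 2 + 2 + 21 = 42 = |G|. So G has 12 conjugacy classes.

Answer: 12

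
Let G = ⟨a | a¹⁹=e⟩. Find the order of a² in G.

Compute successive powers until reaching e:
  (a²)¹ = a², (a²)² = a⁴, (a²)³ = a⁶, (a²)⁴ = a⁸, (a²)⁵ = a¹⁰, (a²)⁶ = a¹², (a²)⁷ = a¹⁴, (a²)⁸ = a¹⁶, (a²)⁹ = a¹⁸, (a²)¹⁰ = a, (a²)¹¹ = a³, (a²)¹² = a⁵, (a²)¹³ = a⁷, (a²)¹⁴ = a⁹, (a²)¹⁵ = a¹¹, (a²)¹⁶ = a¹³, (a²)¹⁷ = a¹⁵, (a²)¹⁸ = a¹⁷, (a²)¹⁹ = e.
The smallest positive k with (a²)ᵏ = e is 19.

Answer: 19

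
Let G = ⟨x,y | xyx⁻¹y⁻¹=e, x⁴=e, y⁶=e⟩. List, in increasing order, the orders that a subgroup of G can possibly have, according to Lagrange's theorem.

|G| = 24 = 2³ · 3. By Lagrange's theorem the order of any subgroup divides 24; the divisors of 24 are 1, 2, 3, 4, 6, 8, 12, 24.

Answer: 1, 2, 3, 4, 6, 8, 12, 24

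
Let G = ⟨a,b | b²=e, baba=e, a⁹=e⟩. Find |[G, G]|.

G' = [G, G] is generated by all commutators. The generator-pair commutators are: [a, b] = a².
The subgroup they normally generate is {e, a, a², a³, a⁴, a⁵, a⁶, a⁷, a⁸}, of order 9.
Check: |G/G'| = 18/9 = 2 is the order of the abelianisation.

Answer: 9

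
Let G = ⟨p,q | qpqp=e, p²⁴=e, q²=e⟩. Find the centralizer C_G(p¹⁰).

⟨p¹⁰⟩ ⊆ C_G(p¹⁰) since powers of p¹⁰ commute with p¹⁰; so |C_G(p¹⁰)| ≥ |⟨p¹⁰⟩| = 12.
By orbit–stabilizer, |C_G(p¹⁰)| = |G| / |conj. class of p¹⁰| = 48 / 2 = 24.
The 24 elements commuting with p¹⁰ are {e, p, p², p³, p⁴, p⁵, p⁶, p⁷, p⁸, p⁹, p¹⁰, p¹¹, p¹², p¹³, p¹⁴, p¹⁵, p¹⁶, p¹⁷, p¹⁸, p¹⁹, p²⁰, p²¹, p²², p²³}.

Answer: {e, p, p², p³, p⁴, p⁵, p⁶, p⁷, p⁸, p⁹, p¹⁰, p¹¹, p¹², p¹³, p¹⁴, p¹⁵, p¹⁶, p¹⁷, p¹⁸, p¹⁹, p²⁰, p²¹, p²², p²³}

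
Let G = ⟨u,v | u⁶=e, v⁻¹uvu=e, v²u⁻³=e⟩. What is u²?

Compute successive powers of u, reducing at each step:
  u²: u · u = u²

Answer: u²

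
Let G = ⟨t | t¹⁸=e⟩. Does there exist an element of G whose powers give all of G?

|G| = 18. The element t has order 18 (its powers give 18 distinct elements), so ⟨t⟩ = G and G is cyclic.

Answer: Yes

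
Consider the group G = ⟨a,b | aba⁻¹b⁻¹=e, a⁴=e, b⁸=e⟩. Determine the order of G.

Enumerate words in the generators, reducing via the relations: the distinct elements are
  {a, b, e, ab, a², a³, b², b³, b⁴, b⁵, b⁶, b⁷, ab², ab³, ab⁴, ab⁵, ab⁶, ab⁷, a²b, a³b, a²b², a²b³, a²b⁴, a²b⁵, a²b⁶, a²b⁷, a³b², a³b³, a³b⁴, a³b⁵, a³b⁶, a³b⁷}.
No further products give new elements, so |G| = 32.

Answer: 32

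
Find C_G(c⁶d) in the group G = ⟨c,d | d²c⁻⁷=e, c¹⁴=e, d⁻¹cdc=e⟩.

⟨c⁶d⟩ ⊆ C_G(c⁶d) since powers of c⁶d commute with c⁶d; so |C_G(c⁶d)| ≥ |⟨c⁶d⟩| = 4.
By orbit–stabilizer, |C_G(c⁶d)| = |G| / |conj. class of c⁶d| = 28 / 7 = 4.
The 4 elements commuting with c⁶d are {e, c⁷, c⁶d, c⁶d⁻¹}.

Answer: {e, c⁷, c⁶d, c⁶d⁻¹}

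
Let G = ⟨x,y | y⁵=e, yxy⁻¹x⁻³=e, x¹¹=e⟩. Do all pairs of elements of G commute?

x·y = xy but y·x = x³y, so x·y ≠ y·x and G is not abelian.

Answer: No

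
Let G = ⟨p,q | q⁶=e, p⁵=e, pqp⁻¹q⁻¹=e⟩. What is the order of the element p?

Compute successive powers until reaching e:
  p¹ = p, p² = p², p³ = p³, p⁴ = p⁴, p⁵ = e.
The smallest positive k with pᵏ = e is 5.

Answer: 5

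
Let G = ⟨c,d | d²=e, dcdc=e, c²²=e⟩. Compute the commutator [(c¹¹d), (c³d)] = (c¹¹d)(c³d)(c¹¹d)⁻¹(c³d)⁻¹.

[(c¹¹d), (c³d)] = (c¹¹d)·(c³d)·(c¹¹d)⁻¹·(c³d)⁻¹.
  (c¹¹d) · (c³d) = c⁸
  (c⁸) · (c¹¹d) = c¹⁹d
  (c¹⁹d) · (c³d) = c¹⁶

Answer: c¹⁶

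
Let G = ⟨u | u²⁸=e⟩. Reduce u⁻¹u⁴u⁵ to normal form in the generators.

Multiply left to right, reducing at each step:
  (u²⁷) · u⁴ = u³
  (u³) · u⁵ = u⁸

Answer: u⁸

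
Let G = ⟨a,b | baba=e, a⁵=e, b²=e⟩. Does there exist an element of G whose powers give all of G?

Every cyclic group is abelian. But a·b = ab while b·a = a⁴b, so a·b ≠ b·a and G is not abelian. Hence G is not cyclic.

Answer: No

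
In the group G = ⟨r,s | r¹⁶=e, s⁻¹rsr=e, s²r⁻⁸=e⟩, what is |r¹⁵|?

Compute successive powers until reaching e:
  (r¹⁵)¹ = r¹⁵, (r¹⁵)² = r¹⁴, (r¹⁵)³ = r¹³, (r¹⁵)⁴ = r¹², (r¹⁵)⁵ = r¹¹, (r¹⁵)⁶ = r¹⁰, (r¹⁵)⁷ = r⁹, (r¹⁵)⁸ = r⁸, (r¹⁵)⁹ = r⁷, (r¹⁵)¹⁰ = r⁶, (r¹⁵)¹¹ = r⁵, (r¹⁵)¹² = r⁴, (r¹⁵)¹³ = r³, (r¹⁵)¹⁴ = r², (r¹⁵)¹⁵ = r, (r¹⁵)¹⁶ = e.
The smallest positive k with (r¹⁵)ᵏ = e is 16.

Answer: 16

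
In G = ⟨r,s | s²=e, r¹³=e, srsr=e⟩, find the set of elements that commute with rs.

⟨rs⟩ ⊆ C_G(rs) since powers of rs commute with rs; so |C_G(rs)| ≥ |⟨rs⟩| = 2.
By orbit–stabilizer, |C_G(rs)| = |G| / |conj. class of rs| = 26 / 13 = 2.
The 2 elements commuting with rs are {e, rs}.

Answer: {e, rs}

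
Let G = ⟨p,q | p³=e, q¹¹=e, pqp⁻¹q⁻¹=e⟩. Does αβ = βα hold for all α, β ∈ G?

Each pair of generators commutes: p·q = pq = q·p. Since the generators pairwise commute, every element of G commutes with every other, so G is abelian.

Answer: Yes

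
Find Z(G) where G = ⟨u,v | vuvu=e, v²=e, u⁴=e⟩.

An element z ∈ Z(G) iff z commutes with every generator.
For example u² is central: (u²)·u = u³ = u·(u²); (u²)·v = u²v = v·(u²).
Whereas u ∉ Z(G) since u·v = uv ≠ u³v = v·u.
Checking each of the 8 elements this way gives Z(G) = {e, u²}, of order 2.

Answer: {e, u²}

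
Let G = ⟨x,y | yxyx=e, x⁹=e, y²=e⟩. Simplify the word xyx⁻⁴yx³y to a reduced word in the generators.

Multiply left to right, reducing at each step:
  x · y = xy
  (xy) · x⁻⁴ = x⁵y
  (x⁵y) · y = x⁵
  (x⁵) · x³ = x⁸
  (x⁸) · y = x⁸y

Answer: x⁸y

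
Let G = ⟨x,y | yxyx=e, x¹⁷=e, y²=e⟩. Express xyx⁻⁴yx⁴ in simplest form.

Multiply left to right, reducing at each step:
  x · y = xy
  (xy) · x⁻⁴ = x⁵y
  (x⁵y) · y = x⁵
  (x⁵) · x⁴ = x⁹

Answer: x⁹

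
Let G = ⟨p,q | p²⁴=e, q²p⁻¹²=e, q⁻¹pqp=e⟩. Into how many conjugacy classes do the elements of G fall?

The conjugacy classes (representative and size) are:
  [e] (size 1), [p] (size 2), [p²] (size 2), [p³] (size 2), [p⁴] (size 2), [p⁵] (size 2), [p¹⁸] (size 2), [p⁷] (size 2), [p¹⁶] (size 2), [p¹⁵] (size 2), [p¹⁴] (size 2), [p¹³] (size 2), [p¹²] (size 1), [p⁶q] (size 12), [p⁵q⁻¹] (size 12).
Class equation: 1 + 2 + 2 + 2 + 2 + 2 + 2 + 2 + 2 + 2 + 2 + 2 + 1 + 12 + 12 = 48 = |G|. So G has 15 conjugacy classes.

Answer: 15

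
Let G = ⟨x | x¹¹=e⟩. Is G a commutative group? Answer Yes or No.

G has a single generator, so G is cyclic and hence abelian.

Answer: Yes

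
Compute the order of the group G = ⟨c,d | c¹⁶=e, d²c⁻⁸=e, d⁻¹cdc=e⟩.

Enumerate words in the generators, reducing via the relations: the distinct elements are
  {c, d, e, cd, c², c³, c⁴, c⁵, c⁶, c⁷, c⁸, c⁹, c²d, c³d, c¹², c¹³, c¹¹, c¹⁰, c¹⁴, c¹⁵, c⁴d, c⁵d, c⁶d, c⁷d, d⁻¹, cd⁻¹, c²d⁻¹, c³d⁻¹, c⁴d⁻¹, c⁵d⁻¹, c⁶d⁻¹, c⁷d⁻¹}.
No further products give new elements, so |G| = 32.

Answer: 32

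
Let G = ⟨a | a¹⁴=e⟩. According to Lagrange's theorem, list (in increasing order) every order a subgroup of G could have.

|G| = 14 = 2 · 7. By Lagrange's theorem the order of any subgroup divides 14; the divisors of 14 are 1, 2, 7, 14.

Answer: 1, 2, 7, 14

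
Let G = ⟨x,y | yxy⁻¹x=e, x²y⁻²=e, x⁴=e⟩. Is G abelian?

x·y = xy but y·x = xy⁻¹, so x·y ≠ y·x and G is not abelian.

Answer: No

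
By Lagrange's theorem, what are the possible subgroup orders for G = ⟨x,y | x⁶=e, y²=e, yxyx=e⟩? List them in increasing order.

|G| = 12 = 2² · 3. By Lagrange's theorem the order of any subgroup divides 12; the divisors of 12 are 1, 2, 3, 4, 6, 12.

Answer: 1, 2, 3, 4, 6, 12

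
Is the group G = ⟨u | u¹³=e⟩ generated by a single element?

|G| = 13. The element u has order 13 (its powers give 13 distinct elements), so ⟨u⟩ = G and G is cyclic.

Answer: Yes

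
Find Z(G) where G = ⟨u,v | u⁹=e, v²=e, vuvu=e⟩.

An element z ∈ Z(G) iff z commutes with every generator.
For example e is central: e·u = u = u·e; e·v = v = v·e.
Whereas u ∉ Z(G) since u·v = uv ≠ u⁸v = v·u.
Checking each of the 18 elements this way gives Z(G) = {e}, of order 1.

Answer: {e}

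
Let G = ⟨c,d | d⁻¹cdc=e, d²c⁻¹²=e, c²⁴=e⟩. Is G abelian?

c·d = cd but d·c = c¹¹d⁻¹, so c·d ≠ d·c and G is not abelian.

Answer: No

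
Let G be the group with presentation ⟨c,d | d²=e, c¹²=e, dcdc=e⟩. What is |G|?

Enumerate words in the generators, reducing via the relations: the distinct elements are
  {c, d, e, cd, c², c³, c⁴, c⁵, c⁶, c⁷, c⁸, c⁹, c²d, c³d, c¹¹, c¹⁰, c⁴d, c⁵d, c⁶d, c⁷d, c⁸d, c⁹d, c¹¹d, c¹⁰d}.
No further products give new elements, so |G| = 24.

Answer: 24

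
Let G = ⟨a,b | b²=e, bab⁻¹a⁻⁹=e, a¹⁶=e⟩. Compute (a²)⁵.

Compute successive powers of (a²), reducing at each step:
  (a²)²: (a²) · a² = a⁴
  (a²)³: (a⁴) · a² = a⁶
  (a²)⁴: (a⁶) · a² = a⁸
  (a²)⁵: (a⁸) · a² = a¹⁰

Answer: a¹⁰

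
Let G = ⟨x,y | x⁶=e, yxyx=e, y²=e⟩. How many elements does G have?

Enumerate words in the generators, reducing via the relations: the distinct elements are
  {e, x, y, xy, x², x³, x⁴, x⁵, x²y, x³y, x⁴y, x⁵y}.
No further products give new elements, so |G| = 12.

Answer: 12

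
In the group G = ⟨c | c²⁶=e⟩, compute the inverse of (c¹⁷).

The order of (c¹⁷) is 26 (smallest k with (c¹⁷)ᵏ = e), so (c¹⁷)⁻¹ = (c¹⁷)²⁵ = c⁹.
Check: (c¹⁷) · (c⁹) → (c¹⁷) · c⁹ = e, giving e as required.

Answer: c⁹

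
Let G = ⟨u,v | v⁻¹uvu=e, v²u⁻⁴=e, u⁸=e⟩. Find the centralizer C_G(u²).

⟨u²⟩ ⊆ C_G(u²) since powers of u² commute with u²; so |C_G(u²)| ≥ |⟨u²⟩| = 4.
By orbit–stabilizer, |C_G(u²)| = |G| / |conj. class of u²| = 16 / 2 = 8.
The 8 elements commuting with u² are {e, u, u², u³, u⁴, u⁵, u⁶, u⁷}.

Answer: {e, u, u², u³, u⁴, u⁵, u⁶, u⁷}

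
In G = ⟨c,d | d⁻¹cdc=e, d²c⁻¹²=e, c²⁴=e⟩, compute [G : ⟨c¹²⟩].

First find ord(c¹²) by computing successive powers:
  (c¹²)¹ = c¹², (c¹²)² = e.
So |⟨c¹²⟩| = ord(c¹²) = 2. With |G| = 48, by Lagrange [G : ⟨c¹²⟩] = 48/2 = 24.

Answer: 24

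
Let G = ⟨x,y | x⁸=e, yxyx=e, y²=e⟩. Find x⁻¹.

The order of x is 8 (smallest k with xᵏ = e), so x⁻¹ = x⁷ = x⁷.
Check: x · (x⁷) → x · x⁷ = e, giving e as required.

Answer: x⁷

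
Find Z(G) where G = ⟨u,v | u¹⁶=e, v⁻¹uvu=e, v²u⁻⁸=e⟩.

An element z ∈ Z(G) iff z commutes with every generator.
For example u⁸ is central: (u⁸)·u = u⁹ = u·(u⁸); (u⁸)·v = v⁻¹ = v·(u⁸).
Whereas u ∉ Z(G) since u·v = uv ≠ u⁷v⁻¹ = v·u.
Checking each of the 32 elements this way gives Z(G) = {e, u⁸}, of order 2.

Answer: {e, u⁸}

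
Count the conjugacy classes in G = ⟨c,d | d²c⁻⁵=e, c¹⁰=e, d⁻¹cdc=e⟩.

The conjugacy classes (representative and size) are:
  [e] (size 1), [c] (size 2), [c⁸] (size 2), [c⁷] (size 2), [c⁴] (size 2), [c⁵] (size 1), [c⁴d] (size 5), [c²d⁻¹] (size 5).
Class equation: 1 + 2 + 2 + 2 + 2 + 1 + 5 + 5 = 20 = |G|. So G has 8 conjugacy classes.

Answer: 8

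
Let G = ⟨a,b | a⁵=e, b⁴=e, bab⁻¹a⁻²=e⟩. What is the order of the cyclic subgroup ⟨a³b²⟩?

|⟨a³b²⟩| equals the order of a³b². Compute successive powers until reaching e:
  (a³b²)¹ = a³b², (a³b²)² = e.
The smallest positive k with (a³b²)ᵏ = e is 2, so |⟨a³b²⟩| = 2.

Answer: 2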